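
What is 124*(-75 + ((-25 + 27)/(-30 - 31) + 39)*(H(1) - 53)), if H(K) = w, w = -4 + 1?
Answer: -17073188/61 ≈ -2.7989e+5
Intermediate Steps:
w = -3
H(K) = -3
124*(-75 + ((-25 + 27)/(-30 - 31) + 39)*(H(1) - 53)) = 124*(-75 + ((-25 + 27)/(-30 - 31) + 39)*(-3 - 53)) = 124*(-75 + (2/(-61) + 39)*(-56)) = 124*(-75 + (2*(-1/61) + 39)*(-56)) = 124*(-75 + (-2/61 + 39)*(-56)) = 124*(-75 + (2377/61)*(-56)) = 124*(-75 - 133112/61) = 124*(-137687/61) = -17073188/61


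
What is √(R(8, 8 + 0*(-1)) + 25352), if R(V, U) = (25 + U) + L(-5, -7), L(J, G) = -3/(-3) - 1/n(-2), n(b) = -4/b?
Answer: √101542/2 ≈ 159.33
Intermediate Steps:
L(J, G) = ½ (L(J, G) = -3/(-3) - 1/((-4/(-2))) = -3*(-⅓) - 1/((-4*(-½))) = 1 - 1/2 = 1 - 1*½ = 1 - ½ = ½)
R(V, U) = 51/2 + U (R(V, U) = (25 + U) + ½ = 51/2 + U)
√(R(8, 8 + 0*(-1)) + 25352) = √((51/2 + (8 + 0*(-1))) + 25352) = √((51/2 + (8 + 0)) + 25352) = √((51/2 + 8) + 25352) = √(67/2 + 25352) = √(50771/2) = √101542/2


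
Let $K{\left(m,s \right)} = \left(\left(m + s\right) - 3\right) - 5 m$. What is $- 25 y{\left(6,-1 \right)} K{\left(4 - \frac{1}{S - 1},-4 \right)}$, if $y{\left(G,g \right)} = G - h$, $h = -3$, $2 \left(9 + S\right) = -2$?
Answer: $\frac{57825}{11} \approx 5256.8$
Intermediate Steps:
$S = -10$ ($S = -9 + \frac{1}{2} \left(-2\right) = -9 - 1 = -10$)
$y{\left(G,g \right)} = 3 + G$ ($y{\left(G,g \right)} = G - -3 = G + 3 = 3 + G$)
$K{\left(m,s \right)} = -3 + s - 4 m$ ($K{\left(m,s \right)} = \left(-3 + m + s\right) - 5 m = -3 + s - 4 m$)
$- 25 y{\left(6,-1 \right)} K{\left(4 - \frac{1}{S - 1},-4 \right)} = - 25 \left(3 + 6\right) \left(-3 - 4 - 4 \left(4 - \frac{1}{-10 - 1}\right)\right) = \left(-25\right) 9 \left(-3 - 4 - 4 \left(4 - \frac{1}{-11}\right)\right) = - 225 \left(-3 - 4 - 4 \left(4 - - \frac{1}{11}\right)\right) = - 225 \left(-3 - 4 - 4 \left(4 + \frac{1}{11}\right)\right) = - 225 \left(-3 - 4 - \frac{180}{11}\right) = \left(-225\right) \left(- \frac{257}{11}\right) = \frac{57825}{11}$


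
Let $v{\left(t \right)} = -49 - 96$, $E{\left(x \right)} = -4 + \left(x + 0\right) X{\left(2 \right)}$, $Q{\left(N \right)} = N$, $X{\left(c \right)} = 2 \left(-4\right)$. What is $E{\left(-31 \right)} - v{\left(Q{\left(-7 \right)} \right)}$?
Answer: $389$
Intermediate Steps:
$X{\left(c \right)} = -8$
$E{\left(x \right)} = -4 - 8 x$ ($E{\left(x \right)} = -4 + \left(x + 0\right) \left(-8\right) = -4 + x \left(-8\right) = -4 - 8 x$)
$v{\left(t \right)} = -145$ ($v{\left(t \right)} = -49 - 96 = -145$)
$E{\left(-31 \right)} - v{\left(Q{\left(-7 \right)} \right)} = \left(-4 - -248\right) - -145 = \left(-4 + 248\right) + 145 = 244 + 145 = 389$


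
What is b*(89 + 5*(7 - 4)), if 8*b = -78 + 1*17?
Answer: -793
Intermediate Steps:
b = -61/8 (b = (-78 + 1*17)/8 = (-78 + 17)/8 = (⅛)*(-61) = -61/8 ≈ -7.6250)
b*(89 + 5*(7 - 4)) = -61*(89 + 5*(7 - 4))/8 = -61*(89 + 5*3)/8 = -61*(89 + 15)/8 = -61/8*104 = -793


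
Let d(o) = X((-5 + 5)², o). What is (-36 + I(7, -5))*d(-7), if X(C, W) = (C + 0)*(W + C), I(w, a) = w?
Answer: 0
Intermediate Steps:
X(C, W) = C*(C + W)
d(o) = 0 (d(o) = (-5 + 5)²*((-5 + 5)² + o) = 0²*(0² + o) = 0*(0 + o) = 0*o = 0)
(-36 + I(7, -5))*d(-7) = (-36 + 7)*0 = -29*0 = 0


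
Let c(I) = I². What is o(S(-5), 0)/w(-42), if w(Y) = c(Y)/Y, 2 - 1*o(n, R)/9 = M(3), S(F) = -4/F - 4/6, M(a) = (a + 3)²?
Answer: 51/7 ≈ 7.2857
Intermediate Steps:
M(a) = (3 + a)²
S(F) = -⅔ - 4/F (S(F) = -4/F - 4*⅙ = -4/F - ⅔ = -⅔ - 4/F)
o(n, R) = -306 (o(n, R) = 18 - 9*(3 + 3)² = 18 - 9*6² = 18 - 9*36 = 18 - 324 = -306)
w(Y) = Y (w(Y) = Y²/Y = Y)
o(S(-5), 0)/w(-42) = -306/(-42) = -306*(-1/42) = 51/7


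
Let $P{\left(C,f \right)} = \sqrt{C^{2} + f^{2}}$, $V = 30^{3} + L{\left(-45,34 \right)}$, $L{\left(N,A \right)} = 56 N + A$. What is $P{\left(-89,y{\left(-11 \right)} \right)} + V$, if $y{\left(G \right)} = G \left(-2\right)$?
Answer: $24514 + 41 \sqrt{5} \approx 24606.0$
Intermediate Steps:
$L{\left(N,A \right)} = A + 56 N$
$y{\left(G \right)} = - 2 G$
$V = 24514$ ($V = 30^{3} + \left(34 + 56 \left(-45\right)\right) = 27000 + \left(34 - 2520\right) = 27000 - 2486 = 24514$)
$P{\left(-89,y{\left(-11 \right)} \right)} + V = \sqrt{\left(-89\right)^{2} + \left(\left(-2\right) \left(-11\right)\right)^{2}} + 24514 = \sqrt{7921 + 22^{2}} + 24514 = \sqrt{7921 + 484} + 24514 = \sqrt{8405} + 24514 = 41 \sqrt{5} + 24514 = 24514 + 41 \sqrt{5}$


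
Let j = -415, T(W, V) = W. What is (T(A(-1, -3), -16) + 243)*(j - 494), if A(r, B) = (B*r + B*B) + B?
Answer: -229068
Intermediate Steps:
A(r, B) = B + B**2 + B*r (A(r, B) = (B*r + B**2) + B = (B**2 + B*r) + B = B + B**2 + B*r)
(T(A(-1, -3), -16) + 243)*(j - 494) = (-3*(1 - 3 - 1) + 243)*(-415 - 494) = (-3*(-3) + 243)*(-909) = (9 + 243)*(-909) = 252*(-909) = -229068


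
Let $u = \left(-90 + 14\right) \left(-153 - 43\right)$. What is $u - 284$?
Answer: $14612$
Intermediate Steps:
$u = 14896$ ($u = - 76 \left(-153 - 43\right) = \left(-76\right) \left(-196\right) = 14896$)
$u - 284 = 14896 - 284 = 14612$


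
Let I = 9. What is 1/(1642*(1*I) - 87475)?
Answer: -1/72697 ≈ -1.3756e-5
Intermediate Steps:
1/(1642*(1*I) - 87475) = 1/(1642*(1*9) - 87475) = 1/(1642*9 - 87475) = 1/(14778 - 87475) = 1/(-72697) = -1/72697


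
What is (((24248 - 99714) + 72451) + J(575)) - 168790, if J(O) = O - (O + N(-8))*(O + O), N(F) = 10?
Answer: -843980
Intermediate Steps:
J(O) = O - 2*O*(10 + O) (J(O) = O - (O + 10)*(O + O) = O - (10 + O)*2*O = O - 2*O*(10 + O))
(((24248 - 99714) + 72451) + J(575)) - 168790 = (((24248 - 99714) + 72451) - 1*575*(19 + 2*575)) - 168790 = ((-75466 + 72451) - 1*575*(19 + 1150)) - 168790 = (-3015 - 1*575*1169) - 168790 = (-3015 - 672175) - 168790 = -675190 - 168790 = -843980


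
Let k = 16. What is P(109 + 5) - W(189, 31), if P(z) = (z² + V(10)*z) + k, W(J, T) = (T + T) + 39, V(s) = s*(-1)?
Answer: 11771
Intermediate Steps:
V(s) = -s
W(J, T) = 39 + 2*T (W(J, T) = 2*T + 39 = 39 + 2*T)
P(z) = 16 + z² - 10*z (P(z) = (z² + (-1*10)*z) + 16 = (z² - 10*z) + 16 = 16 + z² - 10*z)
P(109 + 5) - W(189, 31) = (16 + (109 + 5)² - 10*(109 + 5)) - (39 + 2*31) = (16 + 114² - 10*114) - (39 + 62) = (16 + 12996 - 1140) - 1*101 = 11872 - 101 = 11771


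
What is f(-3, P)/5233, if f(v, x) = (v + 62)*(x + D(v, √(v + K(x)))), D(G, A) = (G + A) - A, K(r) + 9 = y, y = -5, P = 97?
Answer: 5546/5233 ≈ 1.0598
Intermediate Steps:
K(r) = -14 (K(r) = -9 - 5 = -14)
D(G, A) = G (D(G, A) = (A + G) - A = G)
f(v, x) = (62 + v)*(v + x) (f(v, x) = (v + 62)*(x + v) = (62 + v)*(v + x))
f(-3, P)/5233 = ((-3)² + 62*(-3) + 62*97 - 3*97)/5233 = (9 - 186 + 6014 - 291)*(1/5233) = 5546*(1/5233) = 5546/5233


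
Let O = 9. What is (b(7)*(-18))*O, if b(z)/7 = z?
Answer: -7938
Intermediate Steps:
b(z) = 7*z
(b(7)*(-18))*O = ((7*7)*(-18))*9 = (49*(-18))*9 = -882*9 = -7938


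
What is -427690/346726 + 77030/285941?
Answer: -47792901255/49571589583 ≈ -0.96412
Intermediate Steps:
-427690/346726 + 77030/285941 = -427690*1/346726 + 77030*(1/285941) = -213845/173363 + 77030/285941 = -47792901255/49571589583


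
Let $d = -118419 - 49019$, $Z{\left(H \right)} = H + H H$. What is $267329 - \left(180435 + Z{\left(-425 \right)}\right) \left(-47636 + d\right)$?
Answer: $77563479319$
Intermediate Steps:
$Z{\left(H \right)} = H + H^{2}$
$d = -167438$ ($d = -118419 - 49019 = -167438$)
$267329 - \left(180435 + Z{\left(-425 \right)}\right) \left(-47636 + d\right) = 267329 - \left(180435 - 425 \left(1 - 425\right)\right) \left(-47636 - 167438\right) = 267329 - \left(180435 - -180200\right) \left(-215074\right) = 267329 - \left(180435 + 180200\right) \left(-215074\right) = 267329 - 360635 \left(-215074\right) = 267329 - -77563211990 = 267329 + 77563211990 = 77563479319$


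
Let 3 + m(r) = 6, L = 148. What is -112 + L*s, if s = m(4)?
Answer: 332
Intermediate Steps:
m(r) = 3 (m(r) = -3 + 6 = 3)
s = 3
-112 + L*s = -112 + 148*3 = -112 + 444 = 332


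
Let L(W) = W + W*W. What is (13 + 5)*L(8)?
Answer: 1296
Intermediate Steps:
L(W) = W + W**2
(13 + 5)*L(8) = (13 + 5)*(8*(1 + 8)) = 18*(8*9) = 18*72 = 1296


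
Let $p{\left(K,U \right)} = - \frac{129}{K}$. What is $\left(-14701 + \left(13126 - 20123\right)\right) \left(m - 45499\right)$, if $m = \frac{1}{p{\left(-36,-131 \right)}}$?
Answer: $\frac{42450943610}{43} \approx 9.8723 \cdot 10^{8}$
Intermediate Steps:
$m = \frac{12}{43}$ ($m = \frac{1}{\left(-129\right) \frac{1}{-36}} = \frac{1}{\left(-129\right) \left(- \frac{1}{36}\right)} = \frac{1}{\frac{43}{12}} = \frac{12}{43} \approx 0.27907$)
$\left(-14701 + \left(13126 - 20123\right)\right) \left(m - 45499\right) = \left(-14701 + \left(13126 - 20123\right)\right) \left(\frac{12}{43} - 45499\right) = \left(-14701 - 6997\right) \left(- \frac{1956445}{43}\right) = \left(-21698\right) \left(- \frac{1956445}{43}\right) = \frac{42450943610}{43}$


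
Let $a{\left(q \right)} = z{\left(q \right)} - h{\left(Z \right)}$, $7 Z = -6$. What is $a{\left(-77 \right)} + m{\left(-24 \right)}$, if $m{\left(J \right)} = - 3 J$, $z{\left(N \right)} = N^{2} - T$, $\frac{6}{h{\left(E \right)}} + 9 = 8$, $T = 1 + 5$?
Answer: $6001$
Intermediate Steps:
$T = 6$
$Z = - \frac{6}{7}$ ($Z = \frac{1}{7} \left(-6\right) = - \frac{6}{7} \approx -0.85714$)
$h{\left(E \right)} = -6$ ($h{\left(E \right)} = \frac{6}{-9 + 8} = \frac{6}{-1} = 6 \left(-1\right) = -6$)
$z{\left(N \right)} = -6 + N^{2}$ ($z{\left(N \right)} = N^{2} - 6 = -6 + N^{2}$)
$a{\left(q \right)} = q^{2}$ ($a{\left(q \right)} = \left(-6 + q^{2}\right) - -6 = \left(-6 + q^{2}\right) + 6 = q^{2}$)
$a{\left(-77 \right)} + m{\left(-24 \right)} = \left(-77\right)^{2} - -72 = 5929 + 72 = 6001$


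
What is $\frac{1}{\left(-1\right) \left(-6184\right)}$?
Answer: $\frac{1}{6184} \approx 0.00016171$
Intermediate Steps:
$\frac{1}{\left(-1\right) \left(-6184\right)} = \frac{1}{6184}$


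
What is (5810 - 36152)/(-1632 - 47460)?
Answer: 5057/8182 ≈ 0.61806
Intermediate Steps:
(5810 - 36152)/(-1632 - 47460) = -30342/(-49092) = -30342*(-1/49092) = 5057/8182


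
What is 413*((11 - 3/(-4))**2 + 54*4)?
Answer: 2339645/16 ≈ 1.4623e+5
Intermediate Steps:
413*((11 - 3/(-4))**2 + 54*4) = 413*((11 - 3*(-1/4))**2 + 216) = 413*((11 + 3/4)**2 + 216) = 413*((47/4)**2 + 216) = 413*(2209/16 + 216) = 413*(5665/16) = 2339645/16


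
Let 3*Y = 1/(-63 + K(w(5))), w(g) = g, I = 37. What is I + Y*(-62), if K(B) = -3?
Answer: 3694/99 ≈ 37.313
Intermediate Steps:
Y = -1/198 (Y = 1/(3*(-63 - 3)) = (⅓)/(-66) = (⅓)*(-1/66) = -1/198 ≈ -0.0050505)
I + Y*(-62) = 37 - 1/198*(-62) = 37 + 31/99 = 3694/99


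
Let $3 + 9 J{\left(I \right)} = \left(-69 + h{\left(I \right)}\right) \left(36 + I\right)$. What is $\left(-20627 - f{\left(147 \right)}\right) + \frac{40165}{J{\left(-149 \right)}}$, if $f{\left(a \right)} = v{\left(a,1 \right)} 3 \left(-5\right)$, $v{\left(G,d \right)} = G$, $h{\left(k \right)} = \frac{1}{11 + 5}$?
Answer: $- \frac{2289431642}{124591} \approx -18376.0$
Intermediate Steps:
$h{\left(k \right)} = \frac{1}{16}$
$f{\left(a \right)} = - 15 a$ ($f{\left(a \right)} = a 3 \left(-5\right) = 3 a \left(-5\right) = - 15 a$)
$J{\left(I \right)} = - \frac{3313}{12} - \frac{1103 I}{144}$ ($J{\left(I \right)} = - \frac{1}{3} + \frac{\left(-69 + \frac{1}{16}\right) \left(36 + I\right)}{9} = - \frac{1}{3} + \frac{\left(- \frac{1103}{16}\right) \left(36 + I\right)}{9} = - \frac{1}{3} + \frac{- \frac{9927}{4} - \frac{1103 I}{16}}{9} = - \frac{1}{3} - \left(\frac{1103}{4} + \frac{1103 I}{144}\right) = - \frac{3313}{12} - \frac{1103 I}{144}$)
$\left(-20627 - f{\left(147 \right)}\right) + \frac{40165}{J{\left(-149 \right)}} = \left(-20627 - \left(-15\right) 147\right) + \frac{40165}{- \frac{3313}{12} - - \frac{164347}{144}} = \left(-20627 - -2205\right) + \frac{40165}{- \frac{3313}{12} + \frac{164347}{144}} = \left(-20627 + 2205\right) + \frac{40165}{\frac{124591}{144}} = -18422 + 40165 \cdot \frac{144}{124591} = -18422 + \frac{5783760}{124591} = - \frac{2289431642}{124591}$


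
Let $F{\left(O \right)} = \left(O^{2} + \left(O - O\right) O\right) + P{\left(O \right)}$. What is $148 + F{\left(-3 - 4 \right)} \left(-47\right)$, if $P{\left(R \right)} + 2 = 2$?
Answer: $-2155$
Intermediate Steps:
$P{\left(R \right)} = 0$ ($P{\left(R \right)} = -2 + 2 = 0$)
$F{\left(O \right)} = O^{2}$ ($F{\left(O \right)} = \left(O^{2} + \left(O - O\right) O\right) + 0 = \left(O^{2} + 0 O\right) + 0 = \left(O^{2} + 0\right) + 0 = O^{2} + 0 = O^{2}$)
$148 + F{\left(-3 - 4 \right)} \left(-47\right) = 148 + \left(-3 - 4\right)^{2} \left(-47\right) = 148 + \left(-7\right)^{2} \left(-47\right) = 148 + 49 \left(-47\right) = 148 - 2303 = -2155$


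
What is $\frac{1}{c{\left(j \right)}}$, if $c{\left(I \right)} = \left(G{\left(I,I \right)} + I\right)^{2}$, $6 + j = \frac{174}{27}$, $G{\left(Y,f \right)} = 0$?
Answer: $\frac{81}{16} \approx 5.0625$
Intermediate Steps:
$j = \frac{4}{9}$ ($j = -6 + \frac{174}{27} = -6 + 174 \cdot \frac{1}{27} = -6 + \frac{58}{9} = \frac{4}{9} \approx 0.44444$)
$c{\left(I \right)} = I^{2}$ ($c{\left(I \right)} = \left(0 + I\right)^{2} = I^{2}$)
$\frac{1}{c{\left(j \right)}} = \frac{1}{\left(\frac{4}{9}\right)^{2}} = \frac{1}{\frac{16}{81}} = \frac{81}{16}$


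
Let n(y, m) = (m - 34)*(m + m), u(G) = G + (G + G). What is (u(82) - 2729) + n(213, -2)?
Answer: -2339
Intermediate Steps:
u(G) = 3*G (u(G) = G + 2*G = 3*G)
n(y, m) = 2*m*(-34 + m) (n(y, m) = (-34 + m)*(2*m) = 2*m*(-34 + m))
(u(82) - 2729) + n(213, -2) = (3*82 - 2729) + 2*(-2)*(-34 - 2) = (246 - 2729) + 2*(-2)*(-36) = -2483 + 144 = -2339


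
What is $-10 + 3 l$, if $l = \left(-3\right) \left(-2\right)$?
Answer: $8$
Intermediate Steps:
$l = 6$
$-10 + 3 l = -10 + 3 \cdot 6 = -10 + 18 = 8$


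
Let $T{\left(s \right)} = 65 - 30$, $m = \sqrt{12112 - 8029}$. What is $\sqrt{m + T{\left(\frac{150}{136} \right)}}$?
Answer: $\sqrt{35 + \sqrt{4083}} \approx 9.9448$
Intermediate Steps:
$m = \sqrt{4083} \approx 63.898$
$T{\left(s \right)} = 35$
$\sqrt{m + T{\left(\frac{150}{136} \right)}} = \sqrt{\sqrt{4083} + 35} = \sqrt{35 + \sqrt{4083}}$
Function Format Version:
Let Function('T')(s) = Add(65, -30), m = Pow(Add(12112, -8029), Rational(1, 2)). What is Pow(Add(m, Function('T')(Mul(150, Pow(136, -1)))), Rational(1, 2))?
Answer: Pow(Add(35, Pow(4083, Rational(1, 2))), Rational(1, 2)) ≈ 9.9448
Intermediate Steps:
m = Pow(4083, Rational(1, 2)) ≈ 63.898
Function('T')(s) = 35
Pow(Add(m, Function('T')(Mul(150, Pow(136, -1)))), Rational(1, 2)) = Pow(Add(Pow(4083, Rational(1, 2)), 35), Rational(1, 2)) = Pow(Add(35, Pow(4083, Rational(1, 2))), Rational(1, 2))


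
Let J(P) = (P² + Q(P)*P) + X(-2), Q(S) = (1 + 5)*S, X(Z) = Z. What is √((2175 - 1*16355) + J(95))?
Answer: √48993 ≈ 221.34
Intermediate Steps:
Q(S) = 6*S
J(P) = -2 + 7*P² (J(P) = (P² + (6*P)*P) - 2 = (P² + 6*P²) - 2 = 7*P² - 2 = -2 + 7*P²)
√((2175 - 1*16355) + J(95)) = √((2175 - 1*16355) + (-2 + 7*95²)) = √((2175 - 16355) + (-2 + 7*9025)) = √(-14180 + (-2 + 63175)) = √(-14180 + 63173) = √48993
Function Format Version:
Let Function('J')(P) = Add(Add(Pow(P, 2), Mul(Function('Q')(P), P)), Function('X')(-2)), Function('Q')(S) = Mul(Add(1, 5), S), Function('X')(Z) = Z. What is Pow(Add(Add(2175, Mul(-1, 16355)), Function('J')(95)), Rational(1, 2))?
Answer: Pow(48993, Rational(1, 2)) ≈ 221.34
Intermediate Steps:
Function('Q')(S) = Mul(6, S)
Function('J')(P) = Add(-2, Mul(7, Pow(P, 2))) (Function('J')(P) = Add(Add(Pow(P, 2), Mul(Mul(6, P), P)), -2) = Add(Add(Pow(P, 2), Mul(6, Pow(P, 2))), -2) = Add(Mul(7, Pow(P, 2)), -2) = Add(-2, Mul(7, Pow(P, 2))))
Pow(Add(Add(2175, Mul(-1, 16355)), Function('J')(95)), Rational(1, 2)) = Pow(Add(Add(2175, Mul(-1, 16355)), Add(-2, Mul(7, Pow(95, 2)))), Rational(1, 2)) = Pow(Add(Add(2175, -16355), Add(-2, Mul(7, 9025))), Rational(1, 2)) = Pow(Add(-14180, Add(-2, 63175)), Rational(1, 2)) = Pow(Add(-14180, 63173), Rational(1, 2)) = Pow(48993, Rational(1, 2))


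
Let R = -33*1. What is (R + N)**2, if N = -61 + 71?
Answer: 529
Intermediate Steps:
R = -33
N = 10
(R + N)**2 = (-33 + 10)**2 = (-23)**2 = 529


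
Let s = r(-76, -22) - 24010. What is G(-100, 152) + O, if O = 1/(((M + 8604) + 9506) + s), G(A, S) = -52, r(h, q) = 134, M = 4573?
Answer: -62037/1193 ≈ -52.001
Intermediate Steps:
s = -23876 (s = 134 - 24010 = -23876)
O = -1/1193 (O = 1/(((4573 + 8604) + 9506) - 23876) = 1/((13177 + 9506) - 23876) = 1/(22683 - 23876) = 1/(-1193) = -1/1193 ≈ -0.00083822)
G(-100, 152) + O = -52 - 1/1193 = -62037/1193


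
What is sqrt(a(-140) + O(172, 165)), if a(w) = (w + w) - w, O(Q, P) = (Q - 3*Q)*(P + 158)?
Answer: 2*I*sqrt(27813) ≈ 333.54*I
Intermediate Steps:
O(Q, P) = -2*Q*(158 + P) (O(Q, P) = (-2*Q)*(158 + P) = -2*Q*(158 + P))
a(w) = w (a(w) = 2*w - w = w)
sqrt(a(-140) + O(172, 165)) = sqrt(-140 - 2*172*(158 + 165)) = sqrt(-140 - 2*172*323) = sqrt(-140 - 111112) = sqrt(-111252) = 2*I*sqrt(27813)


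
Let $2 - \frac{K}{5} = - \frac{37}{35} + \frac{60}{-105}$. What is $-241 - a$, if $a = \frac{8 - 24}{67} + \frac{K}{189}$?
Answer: $- \frac{21349822}{88641} \approx -240.86$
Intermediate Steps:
$K = \frac{127}{7}$ ($K = 10 - 5 \left(- \frac{37}{35} + \frac{60}{-105}\right) = 10 - 5 \left(\left(-37\right) \frac{1}{35} + 60 \left(- \frac{1}{105}\right)\right) = 10 - 5 \left(- \frac{37}{35} - \frac{4}{7}\right) = 10 - - \frac{57}{7} = 10 + \frac{57}{7} = \frac{127}{7} \approx 18.143$)
$a = - \frac{12659}{88641}$ ($a = \frac{8 - 24}{67} + \frac{127}{7 \cdot 189} = \left(8 - 24\right) \frac{1}{67} + \frac{127}{7} \cdot \frac{1}{189} = \left(-16\right) \frac{1}{67} + \frac{127}{1323} = - \frac{16}{67} + \frac{127}{1323} = - \frac{12659}{88641} \approx -0.14281$)
$-241 - a = -241 - - \frac{12659}{88641} = -241 + \frac{12659}{88641} = - \frac{21349822}{88641}$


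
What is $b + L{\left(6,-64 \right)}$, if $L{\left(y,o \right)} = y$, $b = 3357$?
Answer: $3363$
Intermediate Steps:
$b + L{\left(6,-64 \right)} = 3357 + 6 = 3363$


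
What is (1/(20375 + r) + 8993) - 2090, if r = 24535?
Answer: 310013731/44910 ≈ 6903.0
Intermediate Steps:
(1/(20375 + r) + 8993) - 2090 = (1/(20375 + 24535) + 8993) - 2090 = (1/44910 + 8993) - 2090 = 403875631/44910 - 2090 = 310013731/44910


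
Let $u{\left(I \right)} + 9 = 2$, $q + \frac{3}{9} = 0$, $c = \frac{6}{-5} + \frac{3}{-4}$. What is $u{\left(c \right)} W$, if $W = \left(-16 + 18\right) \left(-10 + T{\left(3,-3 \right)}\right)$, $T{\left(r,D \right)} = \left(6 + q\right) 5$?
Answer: $- \frac{770}{3} \approx -256.67$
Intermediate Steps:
$c = - \frac{39}{20}$ ($c = 6 \left(- \frac{1}{5}\right) + 3 \left(- \frac{1}{4}\right) = - \frac{6}{5} - \frac{3}{4} = - \frac{39}{20} \approx -1.95$)
$q = - \frac{1}{3}$ ($q = - \frac{1}{3} + 0 = - \frac{1}{3} \approx -0.33333$)
$u{\left(I \right)} = -7$ ($u{\left(I \right)} = -9 + 2 = -7$)
$T{\left(r,D \right)} = \frac{85}{3}$ ($T{\left(r,D \right)} = \left(6 - \frac{1}{3}\right) 5 = \frac{17}{3} \cdot 5 = \frac{85}{3}$)
$W = \frac{110}{3}$ ($W = \left(-16 + 18\right) \left(-10 + \frac{85}{3}\right) = 2 \cdot \frac{55}{3} = \frac{110}{3} \approx 36.667$)
$u{\left(c \right)} W = \left(-7\right) \frac{110}{3} = - \frac{770}{3}$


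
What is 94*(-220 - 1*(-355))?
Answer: 12690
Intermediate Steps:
94*(-220 - 1*(-355)) = 94*(-220 + 355) = 94*135 = 12690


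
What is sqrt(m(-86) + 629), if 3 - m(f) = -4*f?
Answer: 12*sqrt(2) ≈ 16.971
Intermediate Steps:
m(f) = 3 + 4*f (m(f) = 3 - (-4)*f = 3 + 4*f)
sqrt(m(-86) + 629) = sqrt((3 + 4*(-86)) + 629) = sqrt((3 - 344) + 629) = sqrt(-341 + 629) = sqrt(288) = 12*sqrt(2)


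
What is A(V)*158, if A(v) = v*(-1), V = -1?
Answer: 158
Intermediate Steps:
A(v) = -v
A(V)*158 = -1*(-1)*158 = 1*158 = 158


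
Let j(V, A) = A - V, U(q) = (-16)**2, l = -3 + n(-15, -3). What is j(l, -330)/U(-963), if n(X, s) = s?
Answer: -81/64 ≈ -1.2656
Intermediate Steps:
l = -6 (l = -3 - 3 = -6)
U(q) = 256
j(l, -330)/U(-963) = (-330 - 1*(-6))/256 = (-330 + 6)*(1/256) = -324*1/256 = -81/64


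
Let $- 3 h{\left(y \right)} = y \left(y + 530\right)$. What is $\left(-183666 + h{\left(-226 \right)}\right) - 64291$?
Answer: $- \frac{675167}{3} \approx -2.2506 \cdot 10^{5}$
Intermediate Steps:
$h{\left(y \right)} = - \frac{y \left(530 + y\right)}{3}$ ($h{\left(y \right)} = - \frac{y \left(y + 530\right)}{3} = - \frac{y \left(530 + y\right)}{3}$)
$\left(-183666 + h{\left(-226 \right)}\right) - 64291 = \left(-183666 - - \frac{226 \left(530 - 226\right)}{3}\right) - 64291 = \left(-183666 - \left(- \frac{226}{3}\right) 304\right) - 64291 = \left(-183666 + \frac{68704}{3}\right) - 64291 = - \frac{482294}{3} - 64291 = - \frac{675167}{3}$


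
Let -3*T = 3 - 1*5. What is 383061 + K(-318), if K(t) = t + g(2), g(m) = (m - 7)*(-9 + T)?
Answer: 1148354/3 ≈ 3.8278e+5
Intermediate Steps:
T = ⅔ (T = -(3 - 1*5)/3 = -(3 - 5)/3 = -⅓*(-2) = ⅔ ≈ 0.66667)
g(m) = 175/3 - 25*m/3 (g(m) = (m - 7)*(-9 + ⅔) = (-7 + m)*(-25/3) = 175/3 - 25*m/3)
K(t) = 125/3 + t (K(t) = t + (175/3 - 25/3*2) = t + (175/3 - 50/3) = t + 125/3 = 125/3 + t)
383061 + K(-318) = 383061 + (125/3 - 318) = 383061 - 829/3 = 1148354/3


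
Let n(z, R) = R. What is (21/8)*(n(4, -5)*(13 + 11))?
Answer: -315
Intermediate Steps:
(21/8)*(n(4, -5)*(13 + 11)) = (21/8)*(-5*(13 + 11)) = (21*(⅛))*(-5*24) = (21/8)*(-120) = -315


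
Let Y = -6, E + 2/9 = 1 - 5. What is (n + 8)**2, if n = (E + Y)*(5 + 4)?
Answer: 7056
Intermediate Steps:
E = -38/9 (E = -2/9 + (1 - 5) = -2/9 - 4 = -38/9 ≈ -4.2222)
n = -92 (n = (-38/9 - 6)*(5 + 4) = -92/9*9 = -92)
(n + 8)**2 = (-92 + 8)**2 = (-84)**2 = 7056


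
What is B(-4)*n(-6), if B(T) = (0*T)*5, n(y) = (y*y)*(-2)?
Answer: 0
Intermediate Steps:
n(y) = -2*y² (n(y) = y²*(-2) = -2*y²)
B(T) = 0 (B(T) = 0*5 = 0)
B(-4)*n(-6) = 0*(-2*(-6)²) = 0*(-2*36) = 0*(-72) = 0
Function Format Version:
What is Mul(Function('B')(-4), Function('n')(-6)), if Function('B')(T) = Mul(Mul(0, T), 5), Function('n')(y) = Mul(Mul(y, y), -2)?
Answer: 0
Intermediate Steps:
Function('n')(y) = Mul(-2, Pow(y, 2)) (Function('n')(y) = Mul(Pow(y, 2), -2) = Mul(-2, Pow(y, 2)))
Function('B')(T) = 0 (Function('B')(T) = Mul(0, 5) = 0)
Mul(Function('B')(-4), Function('n')(-6)) = Mul(0, Mul(-2, Pow(-6, 2))) = Mul(0, Mul(-2, 36)) = Mul(0, -72) = 0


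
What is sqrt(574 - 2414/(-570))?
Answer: sqrt(46967145)/285 ≈ 24.047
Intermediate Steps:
sqrt(574 - 2414/(-570)) = sqrt(574 - 2414*(-1/570)) = sqrt(574 + 1207/285) = sqrt(164797/285) = sqrt(46967145)/285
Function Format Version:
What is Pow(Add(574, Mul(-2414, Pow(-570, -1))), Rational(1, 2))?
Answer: Mul(Rational(1, 285), Pow(46967145, Rational(1, 2))) ≈ 24.047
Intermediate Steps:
Pow(Add(574, Mul(-2414, Pow(-570, -1))), Rational(1, 2)) = Pow(Add(574, Mul(-2414, Rational(-1, 570))), Rational(1, 2)) = Pow(Add(574, Rational(1207, 285)), Rational(1, 2)) = Pow(Rational(164797, 285), Rational(1, 2)) = Mul(Rational(1, 285), Pow(46967145, Rational(1, 2)))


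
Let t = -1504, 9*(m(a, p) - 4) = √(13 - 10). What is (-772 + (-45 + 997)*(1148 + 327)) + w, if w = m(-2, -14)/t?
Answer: 527688927/376 - √3/13536 ≈ 1.4034e+6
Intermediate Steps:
m(a, p) = 4 + √3/9 (m(a, p) = 4 + √(13 - 10)/9 = 4 + √3/9)
w = -1/376 - √3/13536 (w = (4 + √3/9)/(-1504) = (4 + √3/9)*(-1/1504) = -1/376 - √3/13536 ≈ -0.0027875)
(-772 + (-45 + 997)*(1148 + 327)) + w = (-772 + (-45 + 997)*(1148 + 327)) + (-1/376 - √3/13536) = (-772 + 952*1475) + (-1/376 - √3/13536) = (-772 + 1404200) + (-1/376 - √3/13536) = 1403428 + (-1/376 - √3/13536) = 527688927/376 - √3/13536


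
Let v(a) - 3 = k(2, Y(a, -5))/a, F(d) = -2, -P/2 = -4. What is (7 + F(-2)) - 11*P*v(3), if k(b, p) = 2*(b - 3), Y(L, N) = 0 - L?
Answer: -601/3 ≈ -200.33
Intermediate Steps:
Y(L, N) = -L
P = 8 (P = -2*(-4) = 8)
k(b, p) = -6 + 2*b (k(b, p) = 2*(-3 + b) = -6 + 2*b)
v(a) = 3 - 2/a (v(a) = 3 + (-6 + 2*2)/a = 3 + (-6 + 4)/a = 3 - 2/a)
(7 + F(-2)) - 11*P*v(3) = (7 - 2) - 88*(3 - 2/3) = 5 - 88*(3 - 2*⅓) = 5 - 88*(3 - ⅔) = 5 - 88*7/3 = 5 - 11*56/3 = 5 - 616/3 = -601/3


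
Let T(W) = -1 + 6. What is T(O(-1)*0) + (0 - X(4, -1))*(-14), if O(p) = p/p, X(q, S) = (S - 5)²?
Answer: 509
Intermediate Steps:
X(q, S) = (-5 + S)²
O(p) = 1
T(W) = 5
T(O(-1)*0) + (0 - X(4, -1))*(-14) = 5 + (0 - (-5 - 1)²)*(-14) = 5 + (0 - 1*(-6)²)*(-14) = 5 + (0 - 1*36)*(-14) = 5 + (0 - 36)*(-14) = 5 - 36*(-14) = 5 + 504 = 509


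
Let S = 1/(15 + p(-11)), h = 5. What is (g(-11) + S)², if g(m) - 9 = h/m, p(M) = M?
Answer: 149769/1936 ≈ 77.360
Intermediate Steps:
g(m) = 9 + 5/m
S = ¼ (S = 1/(15 - 11) = 1/4 = ¼ ≈ 0.25000)
(g(-11) + S)² = ((9 + 5/(-11)) + ¼)² = ((9 + 5*(-1/11)) + ¼)² = ((9 - 5/11) + ¼)² = (94/11 + ¼)² = (387/44)² = 149769/1936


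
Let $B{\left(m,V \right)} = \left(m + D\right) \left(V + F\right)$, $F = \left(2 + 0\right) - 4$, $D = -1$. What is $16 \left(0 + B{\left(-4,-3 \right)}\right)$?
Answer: $400$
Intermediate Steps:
$F = -2$ ($F = 2 - 4 = -2$)
$B{\left(m,V \right)} = \left(-1 + m\right) \left(-2 + V\right)$ ($B{\left(m,V \right)} = \left(m - 1\right) \left(V - 2\right) = \left(-1 + m\right) \left(-2 + V\right)$)
$16 \left(0 + B{\left(-4,-3 \right)}\right) = 16 \left(0 - -25\right) = 16 \left(0 + \left(2 + 3 + 8 + 12\right)\right) = 16 \left(0 + 25\right) = 16 \cdot 25 = 400$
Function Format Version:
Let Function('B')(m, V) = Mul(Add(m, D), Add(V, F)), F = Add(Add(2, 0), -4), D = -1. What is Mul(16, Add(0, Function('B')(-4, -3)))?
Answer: 400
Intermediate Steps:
F = -2 (F = Add(2, -4) = -2)
Function('B')(m, V) = Mul(Add(-1, m), Add(-2, V)) (Function('B')(m, V) = Mul(Add(m, -1), Add(V, -2)) = Mul(Add(-1, m), Add(-2, V)))
Mul(16, Add(0, Function('B')(-4, -3))) = Mul(16, Add(0, Add(2, Mul(-1, -3), Mul(-2, -4), Mul(-3, -4)))) = Mul(16, Add(0, Add(2, 3, 8, 12))) = Mul(16, Add(0, 25)) = Mul(16, 25) = 400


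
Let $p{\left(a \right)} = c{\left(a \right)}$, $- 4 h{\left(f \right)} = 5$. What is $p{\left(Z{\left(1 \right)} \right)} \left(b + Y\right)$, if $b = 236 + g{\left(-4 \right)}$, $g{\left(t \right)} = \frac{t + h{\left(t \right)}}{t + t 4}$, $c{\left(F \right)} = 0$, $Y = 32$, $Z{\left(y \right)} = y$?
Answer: $0$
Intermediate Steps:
$h{\left(f \right)} = - \frac{5}{4}$ ($h{\left(f \right)} = \left(- \frac{1}{4}\right) 5 = - \frac{5}{4}$)
$p{\left(a \right)} = 0$
$g{\left(t \right)} = \frac{- \frac{5}{4} + t}{5 t}$ ($g{\left(t \right)} = \frac{t - \frac{5}{4}}{t + t 4} = \frac{- \frac{5}{4} + t}{t + 4 t} = \frac{- \frac{5}{4} + t}{5 t}$)
$b = \frac{18901}{80}$ ($b = 236 + \frac{-5 + 4 \left(-4\right)}{20 \left(-4\right)} = 236 + \frac{1}{20} \left(- \frac{1}{4}\right) \left(-5 - 16\right) = 236 + \frac{1}{20} \left(- \frac{1}{4}\right) \left(-21\right) = 236 + \frac{21}{80} = \frac{18901}{80} \approx 236.26$)
$p{\left(Z{\left(1 \right)} \right)} \left(b + Y\right) = 0 \left(\frac{18901}{80} + 32\right) = 0 \cdot \frac{21461}{80} = 0$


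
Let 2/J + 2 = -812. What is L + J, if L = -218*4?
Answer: -354905/407 ≈ -872.00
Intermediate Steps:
L = -872
J = -1/407 (J = 2/(-2 - 812) = 2/(-814) = 2*(-1/814) = -1/407 ≈ -0.0024570)
L + J = -872 - 1/407 = -354905/407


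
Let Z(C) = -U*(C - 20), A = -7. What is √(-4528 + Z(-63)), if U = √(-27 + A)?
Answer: √(-4528 + 83*I*√34) ≈ 3.591 + 67.386*I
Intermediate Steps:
U = I*√34 (U = √(-27 - 7) = √(-34) = I*√34 ≈ 5.8309*I)
Z(C) = -I*√34*(-20 + C) (Z(C) = -I*√34*(C - 20) = -I*√34*(-20 + C))
√(-4528 + Z(-63)) = √(-4528 + I*√34*(20 - 1*(-63))) = √(-4528 + I*√34*(20 + 63)) = √(-4528 + I*√34*83) = √(-4528 + 83*I*√34)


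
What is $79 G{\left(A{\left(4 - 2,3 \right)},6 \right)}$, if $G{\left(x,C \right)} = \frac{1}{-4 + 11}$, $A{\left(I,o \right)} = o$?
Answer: $\frac{79}{7} \approx 11.286$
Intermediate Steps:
$G{\left(x,C \right)} = \frac{1}{7}$
$79 G{\left(A{\left(4 - 2,3 \right)},6 \right)} = 79 \cdot \frac{1}{7} = \frac{79}{7}$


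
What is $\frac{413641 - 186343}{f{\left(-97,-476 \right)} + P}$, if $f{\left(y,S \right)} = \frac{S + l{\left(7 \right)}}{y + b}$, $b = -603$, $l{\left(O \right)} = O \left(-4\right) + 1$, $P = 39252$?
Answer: $\frac{159108600}{27476903} \approx 5.7906$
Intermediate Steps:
$l{\left(O \right)} = 1 - 4 O$ ($l{\left(O \right)} = - 4 O + 1 = 1 - 4 O$)
$f{\left(y,S \right)} = \frac{-27 + S}{-603 + y}$ ($f{\left(y,S \right)} = \frac{S + \left(1 - 28\right)}{y - 603} = \frac{S + \left(1 - 28\right)}{-603 + y} = \frac{S - 27}{-603 + y} = \frac{-27 + S}{-603 + y}$)
$\frac{413641 - 186343}{f{\left(-97,-476 \right)} + P} = \frac{413641 - 186343}{\frac{-27 - 476}{-603 - 97} + 39252} = \frac{227298}{\frac{1}{-700} \left(-503\right) + 39252} = \frac{227298}{\left(- \frac{1}{700}\right) \left(-503\right) + 39252} = \frac{227298}{\frac{503}{700} + 39252} = \frac{227298}{\frac{27476903}{700}} = 227298 \cdot \frac{700}{27476903} = \frac{159108600}{27476903}$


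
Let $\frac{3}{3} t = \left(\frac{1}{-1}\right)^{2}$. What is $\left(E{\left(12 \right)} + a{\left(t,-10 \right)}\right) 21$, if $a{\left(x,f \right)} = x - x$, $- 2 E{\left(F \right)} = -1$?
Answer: $\frac{21}{2} \approx 10.5$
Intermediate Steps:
$E{\left(F \right)} = \frac{1}{2}$ ($E{\left(F \right)} = \left(- \frac{1}{2}\right) \left(-1\right) = \frac{1}{2}$)
$t = 1$ ($t = \left(\frac{1}{-1}\right)^{2} = \left(-1\right)^{2} = 1$)
$a{\left(x,f \right)} = 0$
$\left(E{\left(12 \right)} + a{\left(t,-10 \right)}\right) 21 = \left(\frac{1}{2} + 0\right) 21 = \frac{1}{2} \cdot 21 = \frac{21}{2}$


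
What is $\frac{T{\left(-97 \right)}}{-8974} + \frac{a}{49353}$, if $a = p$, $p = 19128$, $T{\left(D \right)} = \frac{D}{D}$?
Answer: $\frac{57201773}{147631274} \approx 0.38746$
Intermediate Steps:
$T{\left(D \right)} = 1$
$a = 19128$
$\frac{T{\left(-97 \right)}}{-8974} + \frac{a}{49353} = 1 \frac{1}{-8974} + \frac{19128}{49353} = 1 \left(- \frac{1}{8974}\right) + 19128 \cdot \frac{1}{49353} = - \frac{1}{8974} + \frac{6376}{16451} = \frac{57201773}{147631274}$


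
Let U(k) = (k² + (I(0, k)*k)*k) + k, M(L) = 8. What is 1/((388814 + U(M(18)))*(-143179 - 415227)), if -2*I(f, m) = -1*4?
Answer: -1/217227751684 ≈ -4.6035e-12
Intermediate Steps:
I(f, m) = 2 (I(f, m) = -(-1)*4/2 = -½*(-4) = 2)
U(k) = k + 3*k² (U(k) = (k² + (2*k)*k) + k = (k² + 2*k²) + k = 3*k² + k = k + 3*k²)
1/((388814 + U(M(18)))*(-143179 - 415227)) = 1/((388814 + 8*(1 + 3*8))*(-143179 - 415227)) = 1/((388814 + 8*(1 + 24))*(-558406)) = 1/((388814 + 8*25)*(-558406)) = 1/((388814 + 200)*(-558406)) = 1/(389014*(-558406)) = 1/(-217227751684) = -1/217227751684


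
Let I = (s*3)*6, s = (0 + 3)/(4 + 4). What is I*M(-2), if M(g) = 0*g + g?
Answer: -27/2 ≈ -13.500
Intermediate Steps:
s = 3/8 ≈ 0.37500
M(g) = g (M(g) = 0 + g = g)
I = 27/4 (I = ((3/8)*3)*6 = (9/8)*6 = 27/4 ≈ 6.7500)
I*M(-2) = (27/4)*(-2) = -27/2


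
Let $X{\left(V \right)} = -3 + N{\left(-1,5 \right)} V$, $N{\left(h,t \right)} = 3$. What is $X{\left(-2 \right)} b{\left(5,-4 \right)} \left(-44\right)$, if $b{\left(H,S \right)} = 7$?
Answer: $2772$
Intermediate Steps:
$X{\left(V \right)} = -3 + 3 V$
$X{\left(-2 \right)} b{\left(5,-4 \right)} \left(-44\right) = \left(-3 + 3 \left(-2\right)\right) 7 \left(-44\right) = \left(-3 - 6\right) 7 \left(-44\right) = \left(-9\right) 7 \left(-44\right) = \left(-63\right) \left(-44\right) = 2772$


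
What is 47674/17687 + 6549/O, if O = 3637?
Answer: 289222501/64327619 ≈ 4.4961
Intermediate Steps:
47674/17687 + 6549/O = 47674/17687 + 6549/3637 = 289222501/64327619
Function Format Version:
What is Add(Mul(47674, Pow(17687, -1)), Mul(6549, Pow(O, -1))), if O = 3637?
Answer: Rational(289222501, 64327619) ≈ 4.4961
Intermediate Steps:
Add(Mul(47674, Pow(17687, -1)), Mul(6549, Pow(O, -1))) = Add(Mul(47674, Pow(17687, -1)), Mul(6549, Pow(3637, -1))) = Add(Mul(47674, Rational(1, 17687)), Mul(6549, Rational(1, 3637))) = Add(Rational(47674, 17687), Rational(6549, 3637)) = Rational(289222501, 64327619)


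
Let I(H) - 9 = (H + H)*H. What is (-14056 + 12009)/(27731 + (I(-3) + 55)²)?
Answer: -2047/34455 ≈ -0.059411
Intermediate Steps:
I(H) = 9 + 2*H² (I(H) = 9 + (H + H)*H = 9 + (2*H)*H = 9 + 2*H²)
(-14056 + 12009)/(27731 + (I(-3) + 55)²) = (-14056 + 12009)/(27731 + ((9 + 2*(-3)²) + 55)²) = -2047/(27731 + ((9 + 2*9) + 55)²) = -2047/(27731 + ((9 + 18) + 55)²) = -2047/(27731 + (27 + 55)²) = -2047/(27731 + 82²) = -2047/(27731 + 6724) = -2047/34455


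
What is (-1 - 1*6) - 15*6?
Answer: -97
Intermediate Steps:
(-1 - 1*6) - 15*6 = (-1 - 6) - 90 = -7 - 90 = -97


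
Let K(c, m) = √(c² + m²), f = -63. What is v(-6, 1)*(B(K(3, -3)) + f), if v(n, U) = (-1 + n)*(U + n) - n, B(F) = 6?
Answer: -2337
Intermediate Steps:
v(n, U) = -n + (-1 + n)*(U + n)
v(-6, 1)*(B(K(3, -3)) + f) = ((-6)² - 1*1 - 2*(-6) + 1*(-6))*(6 - 63) = (36 - 1 + 12 - 6)*(-57) = 41*(-57) = -2337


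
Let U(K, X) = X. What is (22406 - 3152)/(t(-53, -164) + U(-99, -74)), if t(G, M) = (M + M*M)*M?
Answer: -3209/730687 ≈ -0.0043918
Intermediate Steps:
t(G, M) = M*(M + M²) (t(G, M) = (M + M²)*M = M*(M + M²))
(22406 - 3152)/(t(-53, -164) + U(-99, -74)) = (22406 - 3152)/((-164)²*(1 - 164) - 74) = 19254/(26896*(-163) - 74) = 19254/(-4384048 - 74) = 19254/(-4384122) = 19254*(-1/4384122) = -3209/730687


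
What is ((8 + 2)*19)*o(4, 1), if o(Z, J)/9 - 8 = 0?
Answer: 13680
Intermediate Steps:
o(Z, J) = 72 (o(Z, J) = 72 + 9*0 = 72 + 0 = 72)
((8 + 2)*19)*o(4, 1) = ((8 + 2)*19)*72 = (10*19)*72 = 190*72 = 13680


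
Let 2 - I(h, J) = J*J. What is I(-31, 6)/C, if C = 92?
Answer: -17/46 ≈ -0.36957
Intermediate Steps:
I(h, J) = 2 - J² (I(h, J) = 2 - J*J = 2 - J²)
I(-31, 6)/C = (2 - 1*6²)/92 = (2 - 1*36)*(1/92) = (2 - 36)*(1/92) = -34*1/92 = -17/46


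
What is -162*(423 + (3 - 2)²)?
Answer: -68688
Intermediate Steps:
-162*(423 + (3 - 2)²) = -162*(423 + 1²) = -162*(423 + 1) = -162*424 = -68688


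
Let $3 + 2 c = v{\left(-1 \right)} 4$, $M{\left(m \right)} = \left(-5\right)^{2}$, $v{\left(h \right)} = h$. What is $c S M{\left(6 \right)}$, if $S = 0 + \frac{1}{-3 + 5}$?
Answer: $- \frac{175}{4} \approx -43.75$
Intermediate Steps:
$M{\left(m \right)} = 25$
$c = - \frac{7}{2}$ ($c = - \frac{3}{2} + \frac{\left(-1\right) 4}{2} = - \frac{3}{2} + \frac{1}{2} \left(-4\right) = - \frac{3}{2} - 2 = - \frac{7}{2} \approx -3.5$)
$S = \frac{1}{2}$ ($S = 0 + \frac{1}{2} = \frac{1}{2} \approx 0.5$)
$c S M{\left(6 \right)} = \left(- \frac{7}{2}\right) \frac{1}{2} \cdot 25 = \left(- \frac{7}{4}\right) 25 = - \frac{175}{4}$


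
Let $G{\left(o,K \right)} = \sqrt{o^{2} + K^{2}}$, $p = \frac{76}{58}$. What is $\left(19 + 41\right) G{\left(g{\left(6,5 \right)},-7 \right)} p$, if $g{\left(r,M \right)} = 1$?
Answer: $\frac{11400 \sqrt{2}}{29} \approx 555.93$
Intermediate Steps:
$p = \frac{38}{29}$ ($p = 76 \cdot \frac{1}{58} = \frac{38}{29} \approx 1.3103$)
$G{\left(o,K \right)} = \sqrt{K^{2} + o^{2}}$
$\left(19 + 41\right) G{\left(g{\left(6,5 \right)},-7 \right)} p = \left(19 + 41\right) \sqrt{\left(-7\right)^{2} + 1^{2}} \cdot \frac{38}{29} = 60 \sqrt{49 + 1} \cdot \frac{38}{29} = 60 \sqrt{50} \cdot \frac{38}{29} = 60 \cdot 5 \sqrt{2} \cdot \frac{38}{29} = 300 \sqrt{2} \cdot \frac{38}{29} = \frac{11400 \sqrt{2}}{29}$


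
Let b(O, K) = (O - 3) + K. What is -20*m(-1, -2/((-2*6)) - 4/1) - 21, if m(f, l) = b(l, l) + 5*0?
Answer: 577/3 ≈ 192.33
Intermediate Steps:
b(O, K) = -3 + K + O (b(O, K) = (-3 + O) + K = -3 + K + O)
m(f, l) = -3 + 2*l (m(f, l) = (-3 + l + l) + 5*0 = (-3 + 2*l) + 0 = -3 + 2*l)
-20*m(-1, -2/((-2*6)) - 4/1) - 21 = -20*(-3 + 2*(-2/((-2*6)) - 4/1)) - 21 = -20*(-3 + 2*(-2/(-12) - 4*1)) - 21 = -20*(-3 + 2*(-2*(-1/12) - 4)) - 21 = -20*(-3 + 2*(⅙ - 4)) - 21 = -20*(-3 + 2*(-23/6)) - 21 = -20*(-3 - 23/3) - 21 = -20*(-32/3) - 21 = 640/3 - 21 = 577/3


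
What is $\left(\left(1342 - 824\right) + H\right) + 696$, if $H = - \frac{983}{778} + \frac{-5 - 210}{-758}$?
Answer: $\frac{178836773}{147431} \approx 1213.0$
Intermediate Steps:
$H = - \frac{144461}{147431}$ ($H = \left(-983\right) \frac{1}{778} + \left(-5 - 210\right) \left(- \frac{1}{758}\right) = - \frac{983}{778} - - \frac{215}{758} = - \frac{983}{778} + \frac{215}{758} = - \frac{144461}{147431} \approx -0.97985$)
$\left(\left(1342 - 824\right) + H\right) + 696 = \left(\left(1342 - 824\right) - \frac{144461}{147431}\right) + 696 = \left(518 - \frac{144461}{147431}\right) + 696 = \frac{76224797}{147431} + 696 = \frac{178836773}{147431}$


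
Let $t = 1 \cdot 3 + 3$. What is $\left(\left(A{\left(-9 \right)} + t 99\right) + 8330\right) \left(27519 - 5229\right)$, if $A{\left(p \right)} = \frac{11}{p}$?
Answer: $\frac{596666150}{3} \approx 1.9889 \cdot 10^{8}$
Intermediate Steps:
$t = 6$ ($t = 3 + 3 = 6$)
$\left(\left(A{\left(-9 \right)} + t 99\right) + 8330\right) \left(27519 - 5229\right) = \left(\left(\frac{11}{-9} + 6 \cdot 99\right) + 8330\right) \left(27519 - 5229\right) = \left(\left(11 \left(- \frac{1}{9}\right) + 594\right) + 8330\right) 22290 = \left(\left(- \frac{11}{9} + 594\right) + 8330\right) 22290 = \left(\frac{5335}{9} + 8330\right) 22290 = \frac{80305}{9} \cdot 22290 = \frac{596666150}{3}$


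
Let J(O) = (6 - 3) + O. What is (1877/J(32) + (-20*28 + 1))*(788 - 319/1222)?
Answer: -8513384748/21385 ≈ -3.9810e+5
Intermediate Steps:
J(O) = 3 + O
(1877/J(32) + (-20*28 + 1))*(788 - 319/1222) = (1877/(3 + 32) + (-20*28 + 1))*(788 - 319/1222) = (1877/35 + (-560 + 1))*(788 - 319*1/1222) = (1877*(1/35) - 559)*(788 - 319/1222) = (1877/35 - 559)*(962617/1222) = -17688/35*962617/1222 = -8513384748/21385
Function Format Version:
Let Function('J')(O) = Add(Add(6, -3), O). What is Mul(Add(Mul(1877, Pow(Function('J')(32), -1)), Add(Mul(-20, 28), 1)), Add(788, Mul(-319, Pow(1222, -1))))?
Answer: Rational(-8513384748, 21385) ≈ -3.9810e+5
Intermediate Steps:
Function('J')(O) = Add(3, O)
Mul(Add(Mul(1877, Pow(Function('J')(32), -1)), Add(Mul(-20, 28), 1)), Add(788, Mul(-319, Pow(1222, -1)))) = Mul(Add(Mul(1877, Pow(Add(3, 32), -1)), Add(Mul(-20, 28), 1)), Add(788, Mul(-319, Pow(1222, -1)))) = Mul(Add(Mul(1877, Pow(35, -1)), Add(-560, 1)), Add(788, Mul(-319, Rational(1, 1222)))) = Mul(Add(Mul(1877, Rational(1, 35)), -559), Add(788, Rational(-319, 1222))) = Mul(Add(Rational(1877, 35), -559), Rational(962617, 1222)) = Mul(Rational(-17688, 35), Rational(962617, 1222)) = Rational(-8513384748, 21385)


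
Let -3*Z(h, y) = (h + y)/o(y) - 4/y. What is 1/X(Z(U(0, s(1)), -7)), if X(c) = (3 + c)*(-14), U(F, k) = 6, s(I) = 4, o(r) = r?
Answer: -3/116 ≈ -0.025862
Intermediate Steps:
Z(h, y) = 4/(3*y) - (h + y)/(3*y) (Z(h, y) = -((h + y)/y - 4/y)/3 = -(-4/y + (h + y)/y)/3 = 4/(3*y) - (h + y)/(3*y))
X(c) = -42 - 14*c
1/X(Z(U(0, s(1)), -7)) = 1/(-42 - 14*(4 - 1*6 - 1*(-7))/(3*(-7))) = 1/(-42 - 14*(-1)*(4 - 6 + 7)/(3*7)) = 1/(-42 - 14*(-1)*5/(3*7)) = 1/(-42 - 14*(-5/21)) = 1/(-42 + 10/3) = 1/(-116/3) = -3/116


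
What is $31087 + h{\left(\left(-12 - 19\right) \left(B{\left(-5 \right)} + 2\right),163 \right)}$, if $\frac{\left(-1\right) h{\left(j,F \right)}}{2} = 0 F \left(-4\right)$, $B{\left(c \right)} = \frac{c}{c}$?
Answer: $31087$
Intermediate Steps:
$B{\left(c \right)} = 1$
$h{\left(j,F \right)} = 0$ ($h{\left(j,F \right)} = - 2 \cdot 0 F \left(-4\right) = - 2 \cdot 0 \left(-4\right) = \left(-2\right) 0 = 0$)
$31087 + h{\left(\left(-12 - 19\right) \left(B{\left(-5 \right)} + 2\right),163 \right)} = 31087 + 0 = 31087$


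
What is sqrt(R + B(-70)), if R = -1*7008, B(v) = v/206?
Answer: I*sqrt(74351477)/103 ≈ 83.716*I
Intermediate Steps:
B(v) = v/206 (B(v) = v*(1/206) = v/206)
R = -7008
sqrt(R + B(-70)) = sqrt(-7008 + (1/206)*(-70)) = sqrt(-7008 - 35/103) = sqrt(-721859/103) = I*sqrt(74351477)/103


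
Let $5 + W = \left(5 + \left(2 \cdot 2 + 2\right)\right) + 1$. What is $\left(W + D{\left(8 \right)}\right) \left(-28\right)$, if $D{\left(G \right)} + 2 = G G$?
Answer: $-1932$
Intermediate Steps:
$D{\left(G \right)} = -2 + G^{2}$ ($D{\left(G \right)} = -2 + G G = -2 + G^{2}$)
$W = 7$ ($W = -5 + \left(\left(5 + \left(2 \cdot 2 + 2\right)\right) + 1\right) = -5 + \left(\left(5 + \left(4 + 2\right)\right) + 1\right) = -5 + \left(\left(5 + 6\right) + 1\right) = -5 + \left(11 + 1\right) = -5 + 12 = 7$)
$\left(W + D{\left(8 \right)}\right) \left(-28\right) = \left(7 - \left(2 - 8^{2}\right)\right) \left(-28\right) = \left(7 + \left(-2 + 64\right)\right) \left(-28\right) = \left(7 + 62\right) \left(-28\right) = 69 \left(-28\right) = -1932$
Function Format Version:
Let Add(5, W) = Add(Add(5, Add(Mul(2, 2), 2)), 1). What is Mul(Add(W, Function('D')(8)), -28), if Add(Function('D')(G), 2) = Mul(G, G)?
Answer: -1932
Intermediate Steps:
Function('D')(G) = Add(-2, Pow(G, 2)) (Function('D')(G) = Add(-2, Mul(G, G)) = Add(-2, Pow(G, 2)))
W = 7 (W = Add(-5, Add(Add(5, Add(Mul(2, 2), 2)), 1)) = Add(-5, Add(Add(5, Add(4, 2)), 1)) = Add(-5, Add(Add(5, 6), 1)) = Add(-5, Add(11, 1)) = Add(-5, 12) = 7)
Mul(Add(W, Function('D')(8)), -28) = Mul(Add(7, Add(-2, Pow(8, 2))), -28) = Mul(Add(7, Add(-2, 64)), -28) = Mul(Add(7, 62), -28) = Mul(69, -28) = -1932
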